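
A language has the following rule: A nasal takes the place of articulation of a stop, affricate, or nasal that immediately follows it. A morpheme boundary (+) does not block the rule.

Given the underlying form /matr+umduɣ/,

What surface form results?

[matr+unduɣ]

/m/ before /d/ (alveolar) → [n]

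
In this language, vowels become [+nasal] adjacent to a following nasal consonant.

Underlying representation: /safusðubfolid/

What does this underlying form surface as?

[safusðubfolid]

no segment meets the rule's conditions; no change.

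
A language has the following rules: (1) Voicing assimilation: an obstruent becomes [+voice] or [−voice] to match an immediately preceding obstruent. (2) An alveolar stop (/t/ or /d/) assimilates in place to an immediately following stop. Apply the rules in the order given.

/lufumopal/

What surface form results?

Rule 1: no segment meets the rule's conditions; no change.
After rule 1: lufumopal
Rule 2: no segment meets the rule's conditions; no change.

[lufumopal]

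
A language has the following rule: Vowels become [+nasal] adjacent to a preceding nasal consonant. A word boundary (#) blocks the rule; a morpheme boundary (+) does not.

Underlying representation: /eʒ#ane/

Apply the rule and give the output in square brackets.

/e/ after nasal /n/ → [ẽ]

[eʒ#anẽ]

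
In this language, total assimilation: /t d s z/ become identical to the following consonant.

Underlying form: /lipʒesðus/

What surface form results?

[lipʒeððus]

/s/ before /ð/ → [ð] (total assimilation)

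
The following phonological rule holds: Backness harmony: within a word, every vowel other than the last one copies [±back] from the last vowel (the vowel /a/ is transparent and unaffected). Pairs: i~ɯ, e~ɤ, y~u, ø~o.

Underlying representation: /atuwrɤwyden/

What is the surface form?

/u/ harmonizes with /e/ ([-back]) → [y]
/ɤ/ harmonizes with /e/ ([-back]) → [e]

[atywrewyden]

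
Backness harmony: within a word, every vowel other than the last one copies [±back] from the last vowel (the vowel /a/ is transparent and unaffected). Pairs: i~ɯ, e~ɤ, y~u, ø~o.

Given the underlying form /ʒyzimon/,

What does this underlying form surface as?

/y/ harmonizes with /o/ ([+back]) → [u]
/i/ harmonizes with /o/ ([+back]) → [ɯ]

[ʒuzɯmon]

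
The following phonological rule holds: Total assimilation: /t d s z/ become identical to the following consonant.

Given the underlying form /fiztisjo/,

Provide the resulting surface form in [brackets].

[fittijjo]

/z/ before /t/ → [t] (total assimilation)
/s/ before /j/ → [j] (total assimilation)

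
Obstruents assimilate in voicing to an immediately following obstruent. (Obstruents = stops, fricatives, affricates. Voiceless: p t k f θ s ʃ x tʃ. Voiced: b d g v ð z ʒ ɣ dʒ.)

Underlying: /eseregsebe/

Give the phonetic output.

[esereksebe]

/g/ before /s/ (voiceless) → [k]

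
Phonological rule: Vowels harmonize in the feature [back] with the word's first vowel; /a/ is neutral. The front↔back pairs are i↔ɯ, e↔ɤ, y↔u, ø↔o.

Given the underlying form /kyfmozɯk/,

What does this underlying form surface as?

/o/ harmonizes with /y/ ([-back]) → [ø]
/ɯ/ harmonizes with /y/ ([-back]) → [i]

[kyfmøzik]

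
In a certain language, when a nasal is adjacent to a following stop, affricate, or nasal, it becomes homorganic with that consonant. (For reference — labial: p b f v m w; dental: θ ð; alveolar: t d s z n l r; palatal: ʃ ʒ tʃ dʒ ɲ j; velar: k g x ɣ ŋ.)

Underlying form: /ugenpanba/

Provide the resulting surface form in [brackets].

[ugempamba]

/n/ before /p/ (labial) → [m]
/n/ before /b/ (labial) → [m]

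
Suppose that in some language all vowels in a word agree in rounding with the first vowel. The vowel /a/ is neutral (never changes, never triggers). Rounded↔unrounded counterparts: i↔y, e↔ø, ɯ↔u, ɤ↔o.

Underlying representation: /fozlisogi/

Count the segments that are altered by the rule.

2

/i/ harmonizes with /o/ ([+round]) → [y]
/i/ harmonizes with /o/ ([+round]) → [y]
2 segments change.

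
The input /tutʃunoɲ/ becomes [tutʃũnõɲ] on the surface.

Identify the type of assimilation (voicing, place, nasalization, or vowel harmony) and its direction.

/u/→[ũ] /o/→[õ].
Each target copies a feature from the following segment, so the direction is regressive.

nasalization, regressive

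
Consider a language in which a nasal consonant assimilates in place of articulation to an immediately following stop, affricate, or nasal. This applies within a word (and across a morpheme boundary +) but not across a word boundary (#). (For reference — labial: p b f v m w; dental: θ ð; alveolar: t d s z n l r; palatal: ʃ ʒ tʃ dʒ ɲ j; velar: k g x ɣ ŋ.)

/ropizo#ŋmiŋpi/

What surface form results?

[ropizo#mmimpi]

/ŋ/ before /m/ (labial) → [m]
/ŋ/ before /p/ (labial) → [m]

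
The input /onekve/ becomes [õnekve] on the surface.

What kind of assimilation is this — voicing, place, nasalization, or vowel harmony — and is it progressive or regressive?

nasalization, regressive

/o/→[õ].
Each target copies a feature from the following segment, so the direction is regressive.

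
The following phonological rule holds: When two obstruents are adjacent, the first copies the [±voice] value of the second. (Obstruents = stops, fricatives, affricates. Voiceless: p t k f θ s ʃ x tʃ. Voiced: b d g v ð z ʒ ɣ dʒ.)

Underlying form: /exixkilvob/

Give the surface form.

no segment meets the rule's conditions; no change.

[exixkilvob]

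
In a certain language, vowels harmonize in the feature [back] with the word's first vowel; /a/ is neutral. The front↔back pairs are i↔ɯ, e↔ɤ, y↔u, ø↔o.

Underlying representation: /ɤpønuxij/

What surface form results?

[ɤponuxɯj]

/ø/ harmonizes with /ɤ/ ([+back]) → [o]
/i/ harmonizes with /ɤ/ ([+back]) → [ɯ]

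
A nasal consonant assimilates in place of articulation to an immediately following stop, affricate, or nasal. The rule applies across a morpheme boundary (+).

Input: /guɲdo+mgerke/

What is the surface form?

/ɲ/ before /d/ (alveolar) → [n]
/m/ before /g/ (velar) → [ŋ]

[gundo+ŋgerke]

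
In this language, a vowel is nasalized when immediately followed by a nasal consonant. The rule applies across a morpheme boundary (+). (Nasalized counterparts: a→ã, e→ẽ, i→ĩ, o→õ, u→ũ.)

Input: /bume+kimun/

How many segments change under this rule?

3

/u/ before nasal /m/ → [ũ]
/i/ before nasal /m/ → [ĩ]
/u/ before nasal /n/ → [ũ]
3 segments change.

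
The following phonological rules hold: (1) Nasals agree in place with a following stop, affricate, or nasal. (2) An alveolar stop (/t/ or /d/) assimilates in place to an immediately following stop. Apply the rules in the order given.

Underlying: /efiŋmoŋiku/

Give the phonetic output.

[efimmoŋiku]

Rule 1: /ŋ/ before /m/ (labial) → [m]
After rule 1: efimmoŋiku
Rule 2: no segment meets the rule's conditions; no change.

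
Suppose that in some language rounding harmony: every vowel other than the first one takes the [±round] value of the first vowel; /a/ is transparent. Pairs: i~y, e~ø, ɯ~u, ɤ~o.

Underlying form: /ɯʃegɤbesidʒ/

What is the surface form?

[ɯʃegɤbesidʒ]

no segment meets the rule's conditions; no change.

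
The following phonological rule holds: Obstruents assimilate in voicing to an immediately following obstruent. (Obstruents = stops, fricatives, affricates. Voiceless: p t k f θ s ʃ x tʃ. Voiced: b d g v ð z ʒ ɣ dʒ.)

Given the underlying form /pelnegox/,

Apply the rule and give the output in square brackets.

[pelnegox]

no segment meets the rule's conditions; no change.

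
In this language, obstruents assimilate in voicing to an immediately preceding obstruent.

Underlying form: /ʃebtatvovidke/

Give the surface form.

/t/ after /b/ (voiced) → [d]
/v/ after /t/ (voiceless) → [f]
/k/ after /d/ (voiced) → [g]

[ʃebdatfovidge]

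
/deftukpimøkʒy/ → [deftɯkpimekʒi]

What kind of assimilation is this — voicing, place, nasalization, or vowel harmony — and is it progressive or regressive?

vowel harmony, progressive

/u/→[ɯ] /ø/→[e] /y/→[i].
Vowels agree with the first vowel, so the harmony is progressive.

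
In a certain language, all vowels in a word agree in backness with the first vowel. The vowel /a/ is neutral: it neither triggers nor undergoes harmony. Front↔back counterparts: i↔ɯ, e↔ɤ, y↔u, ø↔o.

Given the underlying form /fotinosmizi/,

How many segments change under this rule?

3

/i/ harmonizes with /o/ ([+back]) → [ɯ]
/i/ harmonizes with /o/ ([+back]) → [ɯ]
/i/ harmonizes with /o/ ([+back]) → [ɯ]
3 segments change.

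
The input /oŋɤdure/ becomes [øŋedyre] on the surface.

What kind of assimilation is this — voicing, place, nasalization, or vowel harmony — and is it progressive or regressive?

/o/→[ø] /ɤ/→[e] /u/→[y].
Vowels agree with the last vowel, so the harmony is regressive.

vowel harmony, regressive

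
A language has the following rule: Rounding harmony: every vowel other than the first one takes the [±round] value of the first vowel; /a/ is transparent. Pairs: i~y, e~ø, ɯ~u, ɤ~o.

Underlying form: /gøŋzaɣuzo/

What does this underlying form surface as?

no segment meets the rule's conditions; no change.

[gøŋzaɣuzo]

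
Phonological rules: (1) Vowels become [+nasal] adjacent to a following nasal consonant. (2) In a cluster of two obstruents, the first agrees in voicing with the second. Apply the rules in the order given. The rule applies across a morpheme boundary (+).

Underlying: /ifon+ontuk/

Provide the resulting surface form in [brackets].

[ifõn+õntuk]

Rule 1: /o/ before nasal /n/ → [õ]
Rule 1: /o/ before nasal /n/ → [õ]
After rule 1: ifõn+õntuk
Rule 2: no segment meets the rule's conditions; no change.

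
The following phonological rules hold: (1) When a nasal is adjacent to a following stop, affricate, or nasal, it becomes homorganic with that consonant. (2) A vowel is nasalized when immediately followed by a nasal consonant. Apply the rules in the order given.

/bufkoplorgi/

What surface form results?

[bufkoplorgi]

Rule 1: no segment meets the rule's conditions; no change.
After rule 1: bufkoplorgi
Rule 2: no segment meets the rule's conditions; no change.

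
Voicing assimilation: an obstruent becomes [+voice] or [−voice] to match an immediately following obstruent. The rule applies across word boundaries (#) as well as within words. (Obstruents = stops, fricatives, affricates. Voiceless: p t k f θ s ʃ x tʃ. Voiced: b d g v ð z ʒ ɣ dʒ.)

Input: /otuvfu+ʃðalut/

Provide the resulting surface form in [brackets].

/v/ before /f/ (voiceless) → [f]
/ʃ/ before /ð/ (voiced) → [ʒ]

[otuffu+ʒðalut]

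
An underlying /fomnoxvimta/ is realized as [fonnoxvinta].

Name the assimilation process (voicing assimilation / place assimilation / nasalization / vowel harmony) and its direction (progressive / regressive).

/m/→[n] /m/→[n].
Each target copies a feature from the following segment, so the direction is regressive.

place assimilation, regressive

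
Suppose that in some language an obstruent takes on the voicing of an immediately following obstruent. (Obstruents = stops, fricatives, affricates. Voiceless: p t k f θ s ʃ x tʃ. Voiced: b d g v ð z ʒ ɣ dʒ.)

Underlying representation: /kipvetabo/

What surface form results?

/p/ before /v/ (voiced) → [b]

[kibvetabo]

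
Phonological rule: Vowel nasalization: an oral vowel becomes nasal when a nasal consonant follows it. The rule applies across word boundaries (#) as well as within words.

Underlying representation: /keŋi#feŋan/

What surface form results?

/e/ before nasal /ŋ/ → [ẽ]
/e/ before nasal /ŋ/ → [ẽ]
/a/ before nasal /n/ → [ã]

[kẽŋi#fẽŋãn]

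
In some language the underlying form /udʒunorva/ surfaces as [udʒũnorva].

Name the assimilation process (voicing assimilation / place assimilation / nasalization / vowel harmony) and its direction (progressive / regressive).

nasalization, regressive

/u/→[ũ].
Each target copies a feature from the following segment, so the direction is regressive.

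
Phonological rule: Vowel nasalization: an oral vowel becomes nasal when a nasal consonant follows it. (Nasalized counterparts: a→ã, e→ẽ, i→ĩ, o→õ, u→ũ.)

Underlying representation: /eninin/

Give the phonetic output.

[ẽnĩnĩn]

/e/ before nasal /n/ → [ẽ]
/i/ before nasal /n/ → [ĩ]
/i/ before nasal /n/ → [ĩ]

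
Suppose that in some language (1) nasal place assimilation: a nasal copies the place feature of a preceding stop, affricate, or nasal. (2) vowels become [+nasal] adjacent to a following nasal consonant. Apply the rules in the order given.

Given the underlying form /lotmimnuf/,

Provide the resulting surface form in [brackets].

Rule 1: /m/ after /t/ (alveolar) → [n]
Rule 1: /n/ after /m/ (labial) → [m]
After rule 1: lotnimmuf
Rule 2: /i/ before nasal /m/ → [ĩ]

[lotnĩmmuf]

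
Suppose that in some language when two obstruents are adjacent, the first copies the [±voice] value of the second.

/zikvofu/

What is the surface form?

/k/ before /v/ (voiced) → [g]

[zigvofu]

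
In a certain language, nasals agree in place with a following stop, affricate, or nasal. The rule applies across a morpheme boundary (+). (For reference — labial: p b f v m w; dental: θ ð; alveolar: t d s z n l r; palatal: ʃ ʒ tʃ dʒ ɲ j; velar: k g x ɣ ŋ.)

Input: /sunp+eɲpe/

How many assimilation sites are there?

2

/n/ before /p/ (labial) → [m]
/ɲ/ before /p/ (labial) → [m]
2 segments change.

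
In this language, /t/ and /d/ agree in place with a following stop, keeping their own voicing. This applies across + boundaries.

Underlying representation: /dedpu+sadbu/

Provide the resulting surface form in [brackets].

[debpu+sabbu]

/d/ before /p/ (labial) → [b]
/d/ before /b/ (labial) → [b]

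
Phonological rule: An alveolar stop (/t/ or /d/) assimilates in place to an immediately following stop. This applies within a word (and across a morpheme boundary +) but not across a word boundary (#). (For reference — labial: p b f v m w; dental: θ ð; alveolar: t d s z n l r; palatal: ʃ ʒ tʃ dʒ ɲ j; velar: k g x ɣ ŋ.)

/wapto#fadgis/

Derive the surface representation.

/d/ before /g/ (velar) → [g]

[wapto#faggis]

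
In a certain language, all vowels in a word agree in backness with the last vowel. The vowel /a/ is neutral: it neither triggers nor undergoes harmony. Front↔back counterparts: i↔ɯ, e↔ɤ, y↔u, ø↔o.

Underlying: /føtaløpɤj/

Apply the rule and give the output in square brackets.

[fotalopɤj]

/ø/ harmonizes with /ɤ/ ([+back]) → [o]
/ø/ harmonizes with /ɤ/ ([+back]) → [o]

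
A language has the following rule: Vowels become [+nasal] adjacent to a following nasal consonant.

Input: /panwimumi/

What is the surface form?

/a/ before nasal /n/ → [ã]
/i/ before nasal /m/ → [ĩ]
/u/ before nasal /m/ → [ũ]

[pãnwĩmũmi]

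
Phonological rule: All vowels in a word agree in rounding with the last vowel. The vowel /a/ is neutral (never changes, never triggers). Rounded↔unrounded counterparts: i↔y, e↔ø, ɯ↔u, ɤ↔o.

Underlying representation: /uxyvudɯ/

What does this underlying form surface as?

/u/ harmonizes with /ɯ/ ([-round]) → [ɯ]
/y/ harmonizes with /ɯ/ ([-round]) → [i]
/u/ harmonizes with /ɯ/ ([-round]) → [ɯ]

[ɯxivɯdɯ]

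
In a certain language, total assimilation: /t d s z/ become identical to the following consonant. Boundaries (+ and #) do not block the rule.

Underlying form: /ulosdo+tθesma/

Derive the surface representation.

[uloddo+θθemma]

/s/ before /d/ → [d] (total assimilation)
/t/ before /θ/ → [θ] (total assimilation)
/s/ before /m/ → [m] (total assimilation)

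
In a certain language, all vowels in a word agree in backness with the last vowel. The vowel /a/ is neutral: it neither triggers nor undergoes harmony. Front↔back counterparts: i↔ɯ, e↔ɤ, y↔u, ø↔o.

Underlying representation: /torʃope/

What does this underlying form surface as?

[tørʃøpe]

/o/ harmonizes with /e/ ([-back]) → [ø]
/o/ harmonizes with /e/ ([-back]) → [ø]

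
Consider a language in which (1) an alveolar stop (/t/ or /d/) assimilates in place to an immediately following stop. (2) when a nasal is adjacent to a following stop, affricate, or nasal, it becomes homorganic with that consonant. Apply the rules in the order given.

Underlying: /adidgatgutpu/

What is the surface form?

Rule 1: /d/ before /g/ (velar) → [g]
Rule 1: /t/ before /g/ (velar) → [k]
Rule 1: /t/ before /p/ (labial) → [p]
After rule 1: adiggakguppu
Rule 2: no segment meets the rule's conditions; no change.

[adiggakguppu]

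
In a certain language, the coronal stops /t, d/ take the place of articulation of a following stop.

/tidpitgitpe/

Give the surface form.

/d/ before /p/ (labial) → [b]
/t/ before /g/ (velar) → [k]
/t/ before /p/ (labial) → [p]

[tibpikgippe]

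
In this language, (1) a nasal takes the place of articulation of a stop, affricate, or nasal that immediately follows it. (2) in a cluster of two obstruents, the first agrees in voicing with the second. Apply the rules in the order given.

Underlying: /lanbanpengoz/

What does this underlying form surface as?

[lambampeŋgoz]

Rule 1: /n/ before /b/ (labial) → [m]
Rule 1: /n/ before /p/ (labial) → [m]
Rule 1: /n/ before /g/ (velar) → [ŋ]
After rule 1: lambampeŋgoz
Rule 2: no segment meets the rule's conditions; no change.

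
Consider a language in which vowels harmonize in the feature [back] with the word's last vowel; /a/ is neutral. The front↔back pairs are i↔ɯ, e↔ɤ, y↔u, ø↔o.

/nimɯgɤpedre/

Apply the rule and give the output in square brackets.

/ɯ/ harmonizes with /e/ ([-back]) → [i]
/ɤ/ harmonizes with /e/ ([-back]) → [e]

[nimigepedre]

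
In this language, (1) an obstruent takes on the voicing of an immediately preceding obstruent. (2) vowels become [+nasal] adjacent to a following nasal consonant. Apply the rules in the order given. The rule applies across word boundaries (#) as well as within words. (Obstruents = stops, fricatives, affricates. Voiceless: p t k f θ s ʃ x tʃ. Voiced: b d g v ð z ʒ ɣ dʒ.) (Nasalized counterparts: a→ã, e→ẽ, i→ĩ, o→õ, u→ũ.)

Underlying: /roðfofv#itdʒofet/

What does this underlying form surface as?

[roðvoff#ittʃofet]

Rule 1: /f/ after /ð/ (voiced) → [v]
Rule 1: /v/ after /f/ (voiceless) → [f]
Rule 1: /dʒ/ after /t/ (voiceless) → [tʃ]
After rule 1: roðvoff#ittʃofet
Rule 2: no segment meets the rule's conditions; no change.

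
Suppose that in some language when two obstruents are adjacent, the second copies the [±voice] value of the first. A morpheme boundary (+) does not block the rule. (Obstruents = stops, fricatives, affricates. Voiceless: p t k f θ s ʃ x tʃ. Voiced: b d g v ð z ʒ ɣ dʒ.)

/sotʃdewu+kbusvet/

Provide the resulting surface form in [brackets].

[sotʃtewu+kpusfet]

/d/ after /tʃ/ (voiceless) → [t]
/b/ after /k/ (voiceless) → [p]
/v/ after /s/ (voiceless) → [f]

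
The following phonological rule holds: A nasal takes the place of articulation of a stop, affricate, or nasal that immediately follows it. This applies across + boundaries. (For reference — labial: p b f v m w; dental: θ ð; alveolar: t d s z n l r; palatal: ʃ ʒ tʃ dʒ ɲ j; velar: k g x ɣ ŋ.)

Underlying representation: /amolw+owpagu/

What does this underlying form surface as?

[amolw+owpagu]

no segment meets the rule's conditions; no change.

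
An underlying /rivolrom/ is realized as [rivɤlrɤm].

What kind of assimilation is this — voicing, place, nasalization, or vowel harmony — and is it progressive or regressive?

vowel harmony, progressive

/o/→[ɤ] /o/→[ɤ].
Vowels agree with the first vowel, so the harmony is progressive.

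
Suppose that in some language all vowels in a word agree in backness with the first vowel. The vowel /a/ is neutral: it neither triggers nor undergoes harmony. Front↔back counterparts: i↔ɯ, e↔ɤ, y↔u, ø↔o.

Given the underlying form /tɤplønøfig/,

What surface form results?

/ø/ harmonizes with /ɤ/ ([+back]) → [o]
/ø/ harmonizes with /ɤ/ ([+back]) → [o]
/i/ harmonizes with /ɤ/ ([+back]) → [ɯ]

[tɤplonofɯg]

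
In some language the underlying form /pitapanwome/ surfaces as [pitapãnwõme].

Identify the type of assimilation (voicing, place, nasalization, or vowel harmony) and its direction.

/a/→[ã] /o/→[õ].
Each target copies a feature from the following segment, so the direction is regressive.

nasalization, regressive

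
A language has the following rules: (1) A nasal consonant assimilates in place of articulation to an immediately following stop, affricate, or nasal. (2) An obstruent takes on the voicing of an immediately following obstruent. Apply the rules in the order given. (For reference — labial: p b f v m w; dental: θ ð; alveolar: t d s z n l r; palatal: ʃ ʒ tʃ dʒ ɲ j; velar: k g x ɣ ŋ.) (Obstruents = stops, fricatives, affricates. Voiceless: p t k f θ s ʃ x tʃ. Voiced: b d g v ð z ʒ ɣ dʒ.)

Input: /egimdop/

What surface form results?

[egindop]

Rule 1: /m/ before /d/ (alveolar) → [n]
After rule 1: egindop
Rule 2: no segment meets the rule's conditions; no change.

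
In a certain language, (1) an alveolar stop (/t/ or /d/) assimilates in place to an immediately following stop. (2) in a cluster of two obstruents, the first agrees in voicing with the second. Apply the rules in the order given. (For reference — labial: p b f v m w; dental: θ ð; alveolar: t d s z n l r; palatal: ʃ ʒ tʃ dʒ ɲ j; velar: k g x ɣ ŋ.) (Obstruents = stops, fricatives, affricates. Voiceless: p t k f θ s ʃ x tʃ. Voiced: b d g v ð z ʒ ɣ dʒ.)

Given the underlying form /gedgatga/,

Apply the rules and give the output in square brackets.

[geggagga]

Rule 1: /d/ before /g/ (velar) → [g]
Rule 1: /t/ before /g/ (velar) → [k]
After rule 1: geggakga
Rule 2: /k/ before /g/ (voiced) → [g]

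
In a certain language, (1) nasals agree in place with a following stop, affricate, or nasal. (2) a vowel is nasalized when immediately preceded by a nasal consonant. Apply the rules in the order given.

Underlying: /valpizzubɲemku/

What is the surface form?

[valpizzubɲẽŋku]

Rule 1: /m/ before /k/ (velar) → [ŋ]
After rule 1: valpizzubɲeŋku
Rule 2: /e/ after nasal /ɲ/ → [ẽ]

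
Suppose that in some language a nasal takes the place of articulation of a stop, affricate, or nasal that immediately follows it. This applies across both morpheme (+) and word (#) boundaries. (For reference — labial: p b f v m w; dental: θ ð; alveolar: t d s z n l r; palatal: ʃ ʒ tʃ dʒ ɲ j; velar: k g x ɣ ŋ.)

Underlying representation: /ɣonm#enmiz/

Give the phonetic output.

/n/ before /m/ (labial) → [m]
/n/ before /m/ (labial) → [m]

[ɣomm#emmiz]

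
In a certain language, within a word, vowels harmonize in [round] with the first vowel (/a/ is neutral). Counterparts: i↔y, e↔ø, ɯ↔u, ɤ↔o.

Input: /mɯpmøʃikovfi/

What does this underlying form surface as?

[mɯpmeʃikɤvfi]

/ø/ harmonizes with /ɯ/ ([-round]) → [e]
/o/ harmonizes with /ɯ/ ([-round]) → [ɤ]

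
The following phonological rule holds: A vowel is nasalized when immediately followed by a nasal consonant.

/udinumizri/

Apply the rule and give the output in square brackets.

[udĩnũmizri]

/i/ before nasal /n/ → [ĩ]
/u/ before nasal /m/ → [ũ]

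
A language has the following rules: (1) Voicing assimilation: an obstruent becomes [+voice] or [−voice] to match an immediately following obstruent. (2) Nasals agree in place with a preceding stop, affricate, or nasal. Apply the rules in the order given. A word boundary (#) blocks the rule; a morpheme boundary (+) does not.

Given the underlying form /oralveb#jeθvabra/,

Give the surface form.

Rule 1: /θ/ before /v/ (voiced) → [ð]
After rule 1: oralveb#jeðvabra
Rule 2: no segment meets the rule's conditions; no change.

[oralveb#jeðvabra]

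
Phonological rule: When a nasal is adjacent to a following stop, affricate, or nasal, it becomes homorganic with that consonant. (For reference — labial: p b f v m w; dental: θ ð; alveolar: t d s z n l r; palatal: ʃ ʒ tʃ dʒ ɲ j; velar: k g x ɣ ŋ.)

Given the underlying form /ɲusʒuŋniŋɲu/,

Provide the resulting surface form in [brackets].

/ŋ/ before /n/ (alveolar) → [n]
/ŋ/ before /ɲ/ (palatal) → [ɲ]

[ɲusʒunniɲɲu]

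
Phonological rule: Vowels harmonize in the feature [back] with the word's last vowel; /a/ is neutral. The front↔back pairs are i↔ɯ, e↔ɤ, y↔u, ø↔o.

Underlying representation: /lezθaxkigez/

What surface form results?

[lezθaxkigez]

no segment meets the rule's conditions; no change.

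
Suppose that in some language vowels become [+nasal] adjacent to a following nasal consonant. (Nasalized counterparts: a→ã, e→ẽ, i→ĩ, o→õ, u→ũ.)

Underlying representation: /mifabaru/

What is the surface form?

[mifabaru]

no segment meets the rule's conditions; no change.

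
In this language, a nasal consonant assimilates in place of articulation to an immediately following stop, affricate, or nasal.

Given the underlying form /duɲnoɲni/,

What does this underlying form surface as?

[dunnonni]

/ɲ/ before /n/ (alveolar) → [n]
/ɲ/ before /n/ (alveolar) → [n]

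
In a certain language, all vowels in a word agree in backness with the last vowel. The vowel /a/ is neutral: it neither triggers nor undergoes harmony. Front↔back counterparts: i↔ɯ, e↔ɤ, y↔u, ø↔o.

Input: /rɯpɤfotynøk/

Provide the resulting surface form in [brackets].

/ɯ/ harmonizes with /ø/ ([-back]) → [i]
/ɤ/ harmonizes with /ø/ ([-back]) → [e]
/o/ harmonizes with /ø/ ([-back]) → [ø]

[ripeføtynøk]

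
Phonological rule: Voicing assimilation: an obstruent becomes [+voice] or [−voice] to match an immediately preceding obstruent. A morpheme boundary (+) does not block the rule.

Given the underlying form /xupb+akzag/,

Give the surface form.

[xupp+aksag]

/b/ after /p/ (voiceless) → [p]
/z/ after /k/ (voiceless) → [s]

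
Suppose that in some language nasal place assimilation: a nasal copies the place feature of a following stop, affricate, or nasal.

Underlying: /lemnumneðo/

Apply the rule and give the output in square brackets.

/m/ before /n/ (alveolar) → [n]
/m/ before /n/ (alveolar) → [n]

[lennunneðo]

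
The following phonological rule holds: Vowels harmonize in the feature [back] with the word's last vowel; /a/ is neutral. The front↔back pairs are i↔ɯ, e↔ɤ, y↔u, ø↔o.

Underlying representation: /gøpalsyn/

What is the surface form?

no segment meets the rule's conditions; no change.

[gøpalsyn]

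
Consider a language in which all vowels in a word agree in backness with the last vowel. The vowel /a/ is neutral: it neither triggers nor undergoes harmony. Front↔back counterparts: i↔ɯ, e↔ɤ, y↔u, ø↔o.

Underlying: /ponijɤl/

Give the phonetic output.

[ponɯjɤl]

/i/ harmonizes with /ɤ/ ([+back]) → [ɯ]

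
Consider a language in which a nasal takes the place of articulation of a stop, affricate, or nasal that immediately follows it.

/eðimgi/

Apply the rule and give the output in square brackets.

[eðiŋgi]

/m/ before /g/ (velar) → [ŋ]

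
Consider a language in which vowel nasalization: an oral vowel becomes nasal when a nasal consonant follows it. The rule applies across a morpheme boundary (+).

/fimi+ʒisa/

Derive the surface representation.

/i/ before nasal /m/ → [ĩ]

[fĩmi+ʒisa]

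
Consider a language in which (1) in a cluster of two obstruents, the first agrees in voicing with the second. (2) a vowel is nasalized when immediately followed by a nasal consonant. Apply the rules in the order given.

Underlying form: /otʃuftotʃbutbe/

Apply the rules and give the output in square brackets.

Rule 1: /tʃ/ before /b/ (voiced) → [dʒ]
Rule 1: /t/ before /b/ (voiced) → [d]
After rule 1: otʃuftodʒbudbe
Rule 2: no segment meets the rule's conditions; no change.

[otʃuftodʒbudbe]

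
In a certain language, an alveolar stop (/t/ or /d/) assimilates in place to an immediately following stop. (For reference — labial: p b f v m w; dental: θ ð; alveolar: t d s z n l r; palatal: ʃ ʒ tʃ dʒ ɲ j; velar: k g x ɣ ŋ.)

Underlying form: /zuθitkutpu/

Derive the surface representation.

[zuθikkuppu]

/t/ before /k/ (velar) → [k]
/t/ before /p/ (labial) → [p]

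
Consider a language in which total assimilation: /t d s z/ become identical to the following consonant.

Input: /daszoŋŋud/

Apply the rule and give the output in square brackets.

[dazzoŋŋud]

/s/ before /z/ → [z] (total assimilation)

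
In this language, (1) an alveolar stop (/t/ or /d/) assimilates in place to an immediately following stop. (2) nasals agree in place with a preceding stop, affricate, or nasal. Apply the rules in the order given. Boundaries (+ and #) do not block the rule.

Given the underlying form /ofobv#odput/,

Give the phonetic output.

[ofobv#obput]

Rule 1: /d/ before /p/ (labial) → [b]
After rule 1: ofobv#obput
Rule 2: no segment meets the rule's conditions; no change.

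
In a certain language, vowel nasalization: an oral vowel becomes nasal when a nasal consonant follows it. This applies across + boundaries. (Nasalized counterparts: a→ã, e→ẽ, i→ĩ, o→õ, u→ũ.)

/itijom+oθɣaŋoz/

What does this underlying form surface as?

[itijõm+oθɣãŋoz]

/o/ before nasal /m/ → [õ]
/a/ before nasal /ŋ/ → [ã]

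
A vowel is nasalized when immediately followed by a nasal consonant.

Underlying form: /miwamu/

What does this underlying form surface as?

[miwãmu]

/a/ before nasal /m/ → [ã]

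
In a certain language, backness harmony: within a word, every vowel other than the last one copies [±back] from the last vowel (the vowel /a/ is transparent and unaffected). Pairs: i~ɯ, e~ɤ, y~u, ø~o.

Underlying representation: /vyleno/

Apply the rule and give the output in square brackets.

/y/ harmonizes with /o/ ([+back]) → [u]
/e/ harmonizes with /o/ ([+back]) → [ɤ]

[vulɤno]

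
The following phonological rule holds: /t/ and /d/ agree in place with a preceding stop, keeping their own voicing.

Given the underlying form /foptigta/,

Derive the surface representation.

/t/ after /p/ (labial) → [p]
/t/ after /g/ (velar) → [k]

[foppigka]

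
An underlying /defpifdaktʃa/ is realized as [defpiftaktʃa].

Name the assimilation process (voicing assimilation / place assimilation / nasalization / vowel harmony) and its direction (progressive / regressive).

voicing assimilation, progressive

/d/→[t].
Each target copies a feature from the preceding segment, so the direction is progressive.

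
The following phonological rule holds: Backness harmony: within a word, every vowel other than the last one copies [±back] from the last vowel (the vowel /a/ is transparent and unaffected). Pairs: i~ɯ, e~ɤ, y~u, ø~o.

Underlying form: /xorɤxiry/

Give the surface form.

[xørexiry]

/o/ harmonizes with /y/ ([-back]) → [ø]
/ɤ/ harmonizes with /y/ ([-back]) → [e]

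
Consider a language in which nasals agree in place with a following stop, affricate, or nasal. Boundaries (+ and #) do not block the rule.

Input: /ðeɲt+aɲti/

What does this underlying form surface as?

[ðent+anti]

/ɲ/ before /t/ (alveolar) → [n]
/ɲ/ before /t/ (alveolar) → [n]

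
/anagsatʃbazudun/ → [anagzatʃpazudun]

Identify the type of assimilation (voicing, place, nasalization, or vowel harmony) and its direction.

/s/→[z] /b/→[p].
Each target copies a feature from the preceding segment, so the direction is progressive.

voicing assimilation, progressive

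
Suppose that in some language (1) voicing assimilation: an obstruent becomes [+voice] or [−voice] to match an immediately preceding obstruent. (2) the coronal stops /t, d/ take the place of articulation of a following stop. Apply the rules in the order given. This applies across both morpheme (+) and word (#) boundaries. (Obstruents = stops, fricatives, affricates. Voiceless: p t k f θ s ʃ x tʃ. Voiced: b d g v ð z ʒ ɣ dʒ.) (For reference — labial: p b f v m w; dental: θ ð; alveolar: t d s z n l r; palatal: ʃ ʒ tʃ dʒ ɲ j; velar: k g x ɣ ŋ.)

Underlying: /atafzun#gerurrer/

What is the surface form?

Rule 1: /z/ after /f/ (voiceless) → [s]
After rule 1: atafsun#gerurrer
Rule 2: no segment meets the rule's conditions; no change.

[atafsun#gerurrer]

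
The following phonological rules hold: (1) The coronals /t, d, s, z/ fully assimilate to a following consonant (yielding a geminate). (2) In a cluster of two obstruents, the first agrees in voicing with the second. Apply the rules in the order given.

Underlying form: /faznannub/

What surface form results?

Rule 1: /z/ before /n/ → [n] (total assimilation)
After rule 1: fannannub
Rule 2: no segment meets the rule's conditions; no change.

[fannannub]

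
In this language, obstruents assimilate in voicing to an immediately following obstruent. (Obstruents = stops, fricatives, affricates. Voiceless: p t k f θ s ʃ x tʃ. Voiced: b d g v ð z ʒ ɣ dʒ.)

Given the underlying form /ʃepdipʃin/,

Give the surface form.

/p/ before /d/ (voiced) → [b]

[ʃebdipʃin]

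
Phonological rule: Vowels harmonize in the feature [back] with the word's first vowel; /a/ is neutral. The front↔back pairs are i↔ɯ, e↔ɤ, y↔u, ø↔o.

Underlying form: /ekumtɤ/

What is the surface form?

[ekymte]

/u/ harmonizes with /e/ ([-back]) → [y]
/ɤ/ harmonizes with /e/ ([-back]) → [e]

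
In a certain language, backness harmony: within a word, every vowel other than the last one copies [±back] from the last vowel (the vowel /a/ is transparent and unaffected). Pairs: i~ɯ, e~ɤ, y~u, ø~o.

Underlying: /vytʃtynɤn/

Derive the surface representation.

/y/ harmonizes with /ɤ/ ([+back]) → [u]
/y/ harmonizes with /ɤ/ ([+back]) → [u]

[vutʃtunɤn]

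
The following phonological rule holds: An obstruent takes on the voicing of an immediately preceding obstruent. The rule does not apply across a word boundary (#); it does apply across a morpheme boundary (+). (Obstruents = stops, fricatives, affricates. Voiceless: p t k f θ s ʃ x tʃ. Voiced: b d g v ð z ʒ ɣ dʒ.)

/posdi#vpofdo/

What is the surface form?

[posti#vbofto]

/d/ after /s/ (voiceless) → [t]
/p/ after /v/ (voiced) → [b]
/d/ after /f/ (voiceless) → [t]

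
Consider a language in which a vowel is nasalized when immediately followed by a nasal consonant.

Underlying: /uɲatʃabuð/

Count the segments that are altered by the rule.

/u/ before nasal /ɲ/ → [ũ]
1 segment changes.

1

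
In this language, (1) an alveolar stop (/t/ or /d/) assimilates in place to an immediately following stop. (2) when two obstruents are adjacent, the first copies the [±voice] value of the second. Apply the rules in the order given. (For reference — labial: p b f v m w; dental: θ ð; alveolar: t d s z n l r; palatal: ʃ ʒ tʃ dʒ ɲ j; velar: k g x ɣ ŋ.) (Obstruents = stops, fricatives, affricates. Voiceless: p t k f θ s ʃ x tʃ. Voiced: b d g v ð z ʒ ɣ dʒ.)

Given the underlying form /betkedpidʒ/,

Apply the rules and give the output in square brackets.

[bekkeppidʒ]

Rule 1: /t/ before /k/ (velar) → [k]
Rule 1: /d/ before /p/ (labial) → [b]
After rule 1: bekkebpidʒ
Rule 2: /b/ before /p/ (voiceless) → [p]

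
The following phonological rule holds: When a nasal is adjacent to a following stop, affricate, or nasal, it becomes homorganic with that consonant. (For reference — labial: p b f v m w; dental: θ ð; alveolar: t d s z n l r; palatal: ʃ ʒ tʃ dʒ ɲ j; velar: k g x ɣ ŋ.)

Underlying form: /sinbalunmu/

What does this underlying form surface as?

/n/ before /b/ (labial) → [m]
/n/ before /m/ (labial) → [m]

[simbalummu]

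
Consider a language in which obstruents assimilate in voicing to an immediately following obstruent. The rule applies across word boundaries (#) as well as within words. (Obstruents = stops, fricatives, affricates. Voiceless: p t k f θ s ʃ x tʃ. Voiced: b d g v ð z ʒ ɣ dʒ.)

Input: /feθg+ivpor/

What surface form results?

/θ/ before /g/ (voiced) → [ð]
/v/ before /p/ (voiceless) → [f]

[feðg+ifpor]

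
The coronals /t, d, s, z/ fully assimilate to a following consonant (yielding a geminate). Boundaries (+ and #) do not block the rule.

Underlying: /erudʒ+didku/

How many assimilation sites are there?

/d/ before /k/ → [k] (total assimilation)
1 segment changes.

1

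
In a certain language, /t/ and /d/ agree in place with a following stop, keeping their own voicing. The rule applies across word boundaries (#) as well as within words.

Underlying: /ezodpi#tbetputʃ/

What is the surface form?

[ezobpi#pbepputʃ]

/d/ before /p/ (labial) → [b]
/t/ before /b/ (labial) → [p]
/t/ before /p/ (labial) → [p]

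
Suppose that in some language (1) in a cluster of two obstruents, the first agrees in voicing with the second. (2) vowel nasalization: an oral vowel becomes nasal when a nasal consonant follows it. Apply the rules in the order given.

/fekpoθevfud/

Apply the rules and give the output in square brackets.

Rule 1: /v/ before /f/ (voiceless) → [f]
After rule 1: fekpoθeffud
Rule 2: no segment meets the rule's conditions; no change.

[fekpoθeffud]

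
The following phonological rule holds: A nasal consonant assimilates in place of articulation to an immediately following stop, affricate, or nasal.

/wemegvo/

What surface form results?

no segment meets the rule's conditions; no change.

[wemegvo]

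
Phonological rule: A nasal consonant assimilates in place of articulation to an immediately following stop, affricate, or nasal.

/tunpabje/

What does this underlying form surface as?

/n/ before /p/ (labial) → [m]

[tumpabje]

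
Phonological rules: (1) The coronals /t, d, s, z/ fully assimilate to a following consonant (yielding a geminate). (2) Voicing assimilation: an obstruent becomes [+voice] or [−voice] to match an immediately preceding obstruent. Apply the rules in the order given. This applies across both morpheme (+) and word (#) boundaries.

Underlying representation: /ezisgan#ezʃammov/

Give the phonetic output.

Rule 1: /s/ before /g/ → [g] (total assimilation)
Rule 1: /z/ before /ʃ/ → [ʃ] (total assimilation)
After rule 1: eziggan#eʃʃammov
Rule 2: no segment meets the rule's conditions; no change.

[eziggan#eʃʃammov]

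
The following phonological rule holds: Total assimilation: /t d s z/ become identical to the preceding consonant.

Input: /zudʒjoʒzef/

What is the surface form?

[zudʒjoʒʒef]

/z/ after /ʒ/ → [ʒ] (total assimilation)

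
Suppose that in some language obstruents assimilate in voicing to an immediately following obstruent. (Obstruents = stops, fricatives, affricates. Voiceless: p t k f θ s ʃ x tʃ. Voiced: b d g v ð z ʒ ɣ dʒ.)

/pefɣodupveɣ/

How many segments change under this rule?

2

/f/ before /ɣ/ (voiced) → [v]
/p/ before /v/ (voiced) → [b]
2 segments change.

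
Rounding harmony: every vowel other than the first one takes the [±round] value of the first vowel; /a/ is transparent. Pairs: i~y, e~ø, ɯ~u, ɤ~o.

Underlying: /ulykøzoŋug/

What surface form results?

[ulykøzoŋug]

no segment meets the rule's conditions; no change.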